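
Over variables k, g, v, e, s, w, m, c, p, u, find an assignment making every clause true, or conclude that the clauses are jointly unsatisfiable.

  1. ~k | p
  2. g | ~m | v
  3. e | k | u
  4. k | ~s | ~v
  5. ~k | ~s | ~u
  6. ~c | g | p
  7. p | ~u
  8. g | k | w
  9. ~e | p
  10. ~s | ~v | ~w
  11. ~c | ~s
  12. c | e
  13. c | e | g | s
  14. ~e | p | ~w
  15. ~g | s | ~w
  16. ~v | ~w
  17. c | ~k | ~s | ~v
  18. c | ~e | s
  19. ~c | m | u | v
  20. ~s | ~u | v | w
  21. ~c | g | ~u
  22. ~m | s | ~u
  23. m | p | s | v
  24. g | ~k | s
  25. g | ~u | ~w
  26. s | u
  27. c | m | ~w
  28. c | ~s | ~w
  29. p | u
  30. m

k = True, g = True, v = False, e = True, s = True, w = False, m = True, c = False, p = True, u = False

Unit clause (m) forces m = True.
Set k = True.
  then (~k | p) forces p = True.
Set g = True.
Set v = False.
Try e = False:
  (c | e) forces c = True.
  (~c | ~s) forces s = False.
  (~g | s | ~w) forces w = False.
  (~m | s | ~u) forces u = False.
  clause (s | u) is falsified — backtrack.
So e = True.
Set s = True.
  then (~k | ~s | ~u) forces u = False.
  then (~c | ~s) forces c = False.
  then (c | ~s | ~w) forces w = False.
All clauses satisfied.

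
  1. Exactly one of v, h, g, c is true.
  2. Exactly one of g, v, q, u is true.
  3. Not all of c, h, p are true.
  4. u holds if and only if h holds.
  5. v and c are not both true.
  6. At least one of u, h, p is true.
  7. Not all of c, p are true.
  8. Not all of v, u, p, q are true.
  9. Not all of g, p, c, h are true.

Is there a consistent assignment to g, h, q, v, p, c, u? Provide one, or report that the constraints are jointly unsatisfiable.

g = False, h = True, q = False, v = False, p = True, c = False, u = True

  (1) {v, h, g, c}: 1 true — exactly one ✓
  (2) {g, v, q, u}: 1 true — exactly one ✓
  (3) {c, h, p}: 2/3 true — not all ✓
  (4) u=T, h=T — same ✓
  (5) v=F, c=F — not both ✓
  (6) {u, h, p}: 3 true — at least one ✓
  (7) {c, p}: 1/2 true — not all ✓
  (8) {v, u, p, q}: 2/4 true — not all ✓
  (9) {g, p, c, h}: 2/4 true — not all ✓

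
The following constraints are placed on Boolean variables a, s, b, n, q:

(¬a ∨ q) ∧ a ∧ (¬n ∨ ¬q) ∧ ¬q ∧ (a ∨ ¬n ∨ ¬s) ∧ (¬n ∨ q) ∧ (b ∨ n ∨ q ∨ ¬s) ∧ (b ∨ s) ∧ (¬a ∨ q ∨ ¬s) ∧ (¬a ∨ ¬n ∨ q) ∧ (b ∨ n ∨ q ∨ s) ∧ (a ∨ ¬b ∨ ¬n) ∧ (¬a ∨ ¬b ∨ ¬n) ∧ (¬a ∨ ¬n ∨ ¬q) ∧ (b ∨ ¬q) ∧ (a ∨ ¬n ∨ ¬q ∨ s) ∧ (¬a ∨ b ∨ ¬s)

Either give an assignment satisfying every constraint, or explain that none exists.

The formula is unsatisfiable.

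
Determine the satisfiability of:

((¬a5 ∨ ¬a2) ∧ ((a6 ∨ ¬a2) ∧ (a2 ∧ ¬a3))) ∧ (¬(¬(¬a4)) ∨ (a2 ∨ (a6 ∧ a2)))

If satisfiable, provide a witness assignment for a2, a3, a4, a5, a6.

a2=T, a3=F, a4=F, a5=F, a6=T

  (¬a5 ∨ ¬a2) ∧ ((a6 ∨ ¬a2) ∧ (a2 ∧ ¬a3)) = True
    ¬a5 ∨ ¬a2 = True
      ¬a5 = True
      ¬a2 = False
    (a6 ∨ ¬a2) ∧ (a2 ∧ ¬a3) = True
      a6 ∨ ¬a2 = True
        ¬a2 = False
      a2 ∧ ¬a3 = True
        ¬a3 = True
  ¬(¬(¬a4)) ∨ (a2 ∨ (a6 ∧ a2)) = True
    ¬(¬(¬a4)) = True
      ¬(¬a4) = False
        ¬a4 = True
    a2 ∨ (a6 ∧ a2) = True
      a6 ∧ a2 = True
Both conjuncts True, so the formula holds.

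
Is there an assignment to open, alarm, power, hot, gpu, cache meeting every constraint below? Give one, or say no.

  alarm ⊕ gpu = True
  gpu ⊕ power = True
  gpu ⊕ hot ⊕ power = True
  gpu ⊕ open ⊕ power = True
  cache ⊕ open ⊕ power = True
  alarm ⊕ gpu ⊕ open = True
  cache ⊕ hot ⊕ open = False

open = False, alarm = True, power = True, hot = False, gpu = False, cache = False

alarm ⊕ gpu = T ⊕ F = True ✓
gpu ⊕ power = F ⊕ T = True ✓
gpu ⊕ hot ⊕ power = F ⊕ F ⊕ T = True ✓
gpu ⊕ open ⊕ power = F ⊕ F ⊕ T = True ✓
cache ⊕ open ⊕ power = F ⊕ F ⊕ T = True ✓
alarm ⊕ gpu ⊕ open = T ⊕ F ⊕ F = True ✓
cache ⊕ hot ⊕ open = F ⊕ F ⊕ F = False ✓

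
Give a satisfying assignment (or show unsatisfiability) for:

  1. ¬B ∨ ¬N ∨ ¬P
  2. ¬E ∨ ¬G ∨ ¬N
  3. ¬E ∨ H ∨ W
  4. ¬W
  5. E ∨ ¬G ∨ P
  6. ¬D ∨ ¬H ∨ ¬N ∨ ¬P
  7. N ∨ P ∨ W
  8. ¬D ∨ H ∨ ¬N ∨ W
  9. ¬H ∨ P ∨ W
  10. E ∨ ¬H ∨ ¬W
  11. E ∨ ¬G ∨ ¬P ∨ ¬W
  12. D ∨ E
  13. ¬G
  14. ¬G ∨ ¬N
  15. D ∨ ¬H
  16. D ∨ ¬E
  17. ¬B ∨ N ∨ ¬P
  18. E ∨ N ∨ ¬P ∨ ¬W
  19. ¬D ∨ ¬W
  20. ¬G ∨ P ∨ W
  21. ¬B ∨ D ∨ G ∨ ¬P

P = True; G = False; E = True; W = False; D = True; B = False; N = False; H = True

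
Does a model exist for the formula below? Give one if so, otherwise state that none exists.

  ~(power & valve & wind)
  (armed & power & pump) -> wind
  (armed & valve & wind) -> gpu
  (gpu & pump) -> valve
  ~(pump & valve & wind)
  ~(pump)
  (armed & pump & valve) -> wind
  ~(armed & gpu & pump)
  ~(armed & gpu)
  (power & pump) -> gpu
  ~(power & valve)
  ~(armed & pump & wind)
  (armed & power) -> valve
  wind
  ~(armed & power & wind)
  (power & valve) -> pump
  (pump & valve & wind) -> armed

pump=F, power=F, valve=T, wind=T, gpu=F, armed=F

Unit clause (~pump) forces pump = False.
Unit clause (wind) forces wind = True.
Set power = False.
Set valve = True.
Set gpu = False.
  then (~armed | gpu | ~valve | ~wind) forces armed = False.
All clauses satisfied.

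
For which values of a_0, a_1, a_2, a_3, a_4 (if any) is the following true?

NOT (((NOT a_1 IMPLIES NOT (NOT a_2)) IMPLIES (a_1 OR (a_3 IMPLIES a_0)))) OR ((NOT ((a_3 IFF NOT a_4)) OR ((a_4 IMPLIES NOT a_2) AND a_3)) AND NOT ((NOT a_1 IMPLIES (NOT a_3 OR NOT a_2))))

a_0 = True; a_1 = False; a_2 = True; a_3 = True; a_4 = False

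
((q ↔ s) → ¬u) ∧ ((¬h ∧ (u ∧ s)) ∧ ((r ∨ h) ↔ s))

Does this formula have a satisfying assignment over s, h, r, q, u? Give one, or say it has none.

s: True, h: False, r: True, q: False, u: True

  (q ↔ s) → ¬u = True
    q ↔ s = False
    ¬u = False
  (¬h ∧ (u ∧ s)) ∧ ((r ∨ h) ↔ s) = True
    ¬h ∧ (u ∧ s) = True
      ¬h = True
      u ∧ s = True
    (r ∨ h) ↔ s = True
      r ∨ h = True
Both conjuncts True, so the formula holds.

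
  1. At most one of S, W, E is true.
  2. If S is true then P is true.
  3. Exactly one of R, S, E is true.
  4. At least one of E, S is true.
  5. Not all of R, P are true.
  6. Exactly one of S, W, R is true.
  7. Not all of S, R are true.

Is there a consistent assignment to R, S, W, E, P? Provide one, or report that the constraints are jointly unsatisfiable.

R = False, S = True, W = False, E = False, P = True

  (1) {S, W, E}: 1 true — at most one ✓
  (2) S=T ⇒ P: T ✓
  (3) {R, S, E}: 1 true — exactly one ✓
  (4) {E, S}: 1 true — at least one ✓
  (5) {R, P}: 1/2 true — not all ✓
  (6) {S, W, R}: 1 true — exactly one ✓
  (7) {S, R}: 1/2 true — not all ✓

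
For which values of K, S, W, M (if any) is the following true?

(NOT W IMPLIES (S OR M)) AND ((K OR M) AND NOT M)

K = True, S = True, W = True, M = False

  NOT W IMPLIES (S OR M) = True
    NOT W = False
    S OR M = True
  (K OR M) AND NOT M = True
    K OR M = True
    NOT M = True
Both conjuncts True, so the formula holds.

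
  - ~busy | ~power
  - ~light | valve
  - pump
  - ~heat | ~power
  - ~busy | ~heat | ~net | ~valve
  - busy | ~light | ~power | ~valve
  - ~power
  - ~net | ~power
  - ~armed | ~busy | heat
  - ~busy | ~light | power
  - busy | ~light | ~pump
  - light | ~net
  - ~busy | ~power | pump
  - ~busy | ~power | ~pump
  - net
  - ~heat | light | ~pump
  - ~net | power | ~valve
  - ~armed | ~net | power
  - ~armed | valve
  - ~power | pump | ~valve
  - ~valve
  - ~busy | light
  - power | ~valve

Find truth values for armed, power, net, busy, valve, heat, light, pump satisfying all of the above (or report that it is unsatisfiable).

Case power = True:
  Clause (~power) is falsified — contradiction.
Case power = False:
  (pump) forces pump = True.
  (net) forces net = True.
  (light | ~net) forces light = True.
  (~light | valve) forces valve = True.
  Clause (~net | power | ~valve) is falsified — contradiction.
Both cases fail, so the formula is unsatisfiable.

Unsatisfiable — no assignment works.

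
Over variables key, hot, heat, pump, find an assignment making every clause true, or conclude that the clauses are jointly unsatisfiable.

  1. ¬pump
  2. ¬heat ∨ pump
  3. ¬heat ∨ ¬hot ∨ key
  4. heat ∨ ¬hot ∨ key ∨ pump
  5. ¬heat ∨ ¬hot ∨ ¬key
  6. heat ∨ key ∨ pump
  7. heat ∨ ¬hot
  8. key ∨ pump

key = True; hot = False; heat = False; pump = False

Unit clause (¬pump) forces pump = False.
In (¬heat ∨ pump) only ¬heat is left, so heat = False.
In (heat ∨ key ∨ pump) only key is left, so key = True.
In (heat ∨ ¬hot) only ¬hot is left, so hot = False.
Check each clause:
  (¬pump): ¬pump holds.
  (¬heat ∨ pump): ¬heat holds.
  (¬heat ∨ ¬hot ∨ key): ¬heat holds.
  (heat ∨ ¬hot ∨ key ∨ pump): ¬hot holds.
  (¬heat ∨ ¬hot ∨ ¬key): ¬heat holds.
  (heat ∨ key ∨ pump): key holds.
  (heat ∨ ¬hot): ¬hot holds.
  (key ∨ pump): key holds.
All clauses satisfied.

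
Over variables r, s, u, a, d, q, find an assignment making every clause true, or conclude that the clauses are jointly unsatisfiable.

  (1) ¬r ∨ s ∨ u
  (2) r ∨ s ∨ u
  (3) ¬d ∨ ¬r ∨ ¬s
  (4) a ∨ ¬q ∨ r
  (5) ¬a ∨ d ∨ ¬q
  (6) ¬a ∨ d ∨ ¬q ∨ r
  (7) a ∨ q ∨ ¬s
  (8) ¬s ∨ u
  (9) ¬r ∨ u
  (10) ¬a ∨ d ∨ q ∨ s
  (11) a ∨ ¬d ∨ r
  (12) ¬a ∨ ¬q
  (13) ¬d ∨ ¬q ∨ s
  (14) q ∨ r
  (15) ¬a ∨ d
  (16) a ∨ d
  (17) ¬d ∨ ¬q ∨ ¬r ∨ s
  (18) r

r=T; s=F; u=T; a=F; d=T; q=F

Unit clause (r) forces r = True.
In (¬r ∨ u) only u is left, so u = True.
Set s = False.
Set a = False.
  then (a ∨ d) forces d = True.
  then (¬d ∨ ¬q ∨ ¬r ∨ s) forces q = False.
All clauses satisfied.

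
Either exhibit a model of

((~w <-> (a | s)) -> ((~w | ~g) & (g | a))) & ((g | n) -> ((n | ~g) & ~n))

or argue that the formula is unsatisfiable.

a: True, s: False, g: False, w: True, n: False

  (~w <-> (a | s)) -> ((~w | ~g) & (g | a)) = True
    ~w <-> (a | s) = False
      ~w = False
      a | s = True
    (~w | ~g) & (g | a) = True
      ~w | ~g = True
        ~w = False
        ~g = True
      g | a = True
  (g | n) -> ((n | ~g) & ~n) = True
    g | n = False
    (n | ~g) & ~n = True
      n | ~g = True
        ~g = True
      ~n = True
Both conjuncts True, so the formula holds.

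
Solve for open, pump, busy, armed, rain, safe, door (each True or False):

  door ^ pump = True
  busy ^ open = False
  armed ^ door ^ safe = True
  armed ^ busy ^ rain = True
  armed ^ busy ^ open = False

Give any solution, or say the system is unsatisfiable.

open: False, pump: False, busy: False, armed: False, rain: True, safe: False, door: True

door ^ pump = T ^ F = True ✓
busy ^ open = F ^ F = False ✓
armed ^ door ^ safe = F ^ T ^ F = True ✓
armed ^ busy ^ rain = F ^ F ^ T = True ✓
armed ^ busy ^ open = F ^ F ^ F = False ✓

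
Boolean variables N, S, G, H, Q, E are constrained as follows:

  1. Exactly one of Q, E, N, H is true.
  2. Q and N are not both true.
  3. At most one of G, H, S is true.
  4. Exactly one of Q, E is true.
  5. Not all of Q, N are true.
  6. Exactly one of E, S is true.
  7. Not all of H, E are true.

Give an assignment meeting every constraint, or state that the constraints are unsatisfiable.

N = False, S = False, G = False, H = False, Q = False, E = True

  (1) {Q, E, N, H}: 1 true — exactly one ✓
  (2) Q=F, N=F — not both ✓
  (3) {G, H, S}: 0 true — at most one ✓
  (4) {Q, E}: 1 true — exactly one ✓
  (5) {Q, N}: 0/2 true — not all ✓
  (6) {E, S}: 1 true — exactly one ✓
  (7) {H, E}: 1/2 true — not all ✓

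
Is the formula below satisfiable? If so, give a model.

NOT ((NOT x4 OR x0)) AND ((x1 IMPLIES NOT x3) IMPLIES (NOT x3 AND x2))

x0 = False, x1 = False, x2 = True, x3 = False, x4 = True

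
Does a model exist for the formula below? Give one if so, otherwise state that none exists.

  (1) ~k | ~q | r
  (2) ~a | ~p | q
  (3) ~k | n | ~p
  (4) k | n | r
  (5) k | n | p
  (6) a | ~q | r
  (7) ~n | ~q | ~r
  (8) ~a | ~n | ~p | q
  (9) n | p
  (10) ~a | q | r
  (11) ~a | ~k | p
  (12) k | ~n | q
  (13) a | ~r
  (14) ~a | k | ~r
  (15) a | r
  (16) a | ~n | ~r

Set r = False.
  then (a | r) forces a = True.
  then (~a | q | r) forces q = True.
  then (~k | ~q | r) forces k = False.
  then (k | n | r) forces n = True.
Set p = True.
All clauses satisfied.

r = False; q = True; n = True; a = True; k = False; p = True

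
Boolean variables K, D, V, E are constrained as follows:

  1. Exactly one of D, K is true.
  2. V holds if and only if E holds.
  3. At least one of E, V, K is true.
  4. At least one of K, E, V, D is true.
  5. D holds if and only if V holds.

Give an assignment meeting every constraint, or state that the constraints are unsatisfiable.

K = False; D = True; V = True; E = True

  (1) {D, K}: 1 true — exactly one ✓
  (2) V=T, E=T — same ✓
  (3) {E, V, K}: 2 true — at least one ✓
  (4) {K, E, V, D}: 3 true — at least one ✓
  (5) D=T, V=T — same ✓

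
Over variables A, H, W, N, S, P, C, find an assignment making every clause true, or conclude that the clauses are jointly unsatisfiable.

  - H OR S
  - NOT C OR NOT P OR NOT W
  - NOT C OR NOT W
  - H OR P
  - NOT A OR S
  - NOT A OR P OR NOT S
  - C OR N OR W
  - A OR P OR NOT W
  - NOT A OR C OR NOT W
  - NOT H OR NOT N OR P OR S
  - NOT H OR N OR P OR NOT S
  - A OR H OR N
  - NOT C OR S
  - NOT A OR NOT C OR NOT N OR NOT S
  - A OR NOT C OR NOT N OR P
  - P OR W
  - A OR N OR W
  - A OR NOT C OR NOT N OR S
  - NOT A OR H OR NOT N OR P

Set A = False.
Set H = True.
Set W = False.
  then (P OR W) forces P = True.
  then (A OR N OR W) forces N = True.
Set S = True.
Set C = True.
All clauses satisfied.

A=F; H=T; W=F; N=T; S=T; P=T; C=T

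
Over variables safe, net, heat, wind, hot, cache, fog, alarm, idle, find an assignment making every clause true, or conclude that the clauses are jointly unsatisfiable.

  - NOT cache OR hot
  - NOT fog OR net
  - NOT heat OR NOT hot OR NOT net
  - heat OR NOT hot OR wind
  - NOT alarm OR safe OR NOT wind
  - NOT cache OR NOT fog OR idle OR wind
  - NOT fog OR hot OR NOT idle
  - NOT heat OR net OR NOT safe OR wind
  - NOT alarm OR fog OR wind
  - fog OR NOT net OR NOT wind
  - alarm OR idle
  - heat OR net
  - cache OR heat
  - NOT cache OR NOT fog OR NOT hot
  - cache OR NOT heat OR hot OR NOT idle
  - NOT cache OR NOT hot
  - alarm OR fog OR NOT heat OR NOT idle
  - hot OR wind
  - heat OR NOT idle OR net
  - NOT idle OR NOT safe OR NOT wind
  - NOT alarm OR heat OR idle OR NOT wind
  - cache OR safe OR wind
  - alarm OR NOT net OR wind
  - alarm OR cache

Set safe = True.
Set net = False.
  then (NOT fog OR net) forces fog = False.
  then (heat OR net) forces heat = True.
  then (NOT heat OR net OR NOT safe OR wind) forces wind = True.
  then (NOT idle OR NOT safe OR NOT wind) forces idle = False.
  then (alarm OR idle) forces alarm = True.
Set hot = False.
  then (NOT cache OR hot) forces cache = False.
All clauses satisfied.

safe = True, net = False, heat = True, wind = True, hot = False, cache = False, fog = False, alarm = True, idle = False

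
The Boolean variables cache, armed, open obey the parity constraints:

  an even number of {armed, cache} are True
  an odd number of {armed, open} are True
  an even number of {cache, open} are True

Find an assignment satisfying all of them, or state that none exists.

The formula is unsatisfiable.

Adding constraints 1, 2, 3 mod 2: every variable appears an even number of times on the left, so the left side is 0.
But the right sides sum to 1 (mod 2). 0 ≠ 1 — the system is inconsistent.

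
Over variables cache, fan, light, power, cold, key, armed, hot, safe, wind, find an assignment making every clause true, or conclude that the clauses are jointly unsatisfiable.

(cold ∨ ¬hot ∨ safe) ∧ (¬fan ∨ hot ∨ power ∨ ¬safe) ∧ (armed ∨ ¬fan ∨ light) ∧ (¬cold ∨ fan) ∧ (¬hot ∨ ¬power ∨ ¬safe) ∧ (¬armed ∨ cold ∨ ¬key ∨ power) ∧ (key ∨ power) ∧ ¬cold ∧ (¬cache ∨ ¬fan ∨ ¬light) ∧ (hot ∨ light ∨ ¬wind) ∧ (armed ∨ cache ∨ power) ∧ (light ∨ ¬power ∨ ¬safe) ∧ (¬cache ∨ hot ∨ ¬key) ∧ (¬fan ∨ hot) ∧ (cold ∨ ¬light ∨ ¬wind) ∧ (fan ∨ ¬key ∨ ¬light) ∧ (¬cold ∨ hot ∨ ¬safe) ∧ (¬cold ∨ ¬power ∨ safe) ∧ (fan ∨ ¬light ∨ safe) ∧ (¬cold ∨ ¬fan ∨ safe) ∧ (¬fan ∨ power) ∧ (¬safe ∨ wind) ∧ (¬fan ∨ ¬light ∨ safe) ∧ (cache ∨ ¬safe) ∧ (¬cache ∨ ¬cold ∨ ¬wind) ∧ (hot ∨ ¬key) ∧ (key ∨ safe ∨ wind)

Unit clause (¬cold) forces cold = False.
Set cache = True.
Set fan = False.
Set light = False.
Try power = True:
  (light ∨ ¬power ∨ ¬safe) forces safe = False.
  (cold ∨ ¬hot ∨ safe) forces hot = False.
  (hot ∨ light ∨ ¬wind) forces wind = False.
  (¬cache ∨ hot ∨ ¬key) forces key = False.
  clause (key ∨ safe ∨ wind) is falsified — backtrack.
So power = False.
  then (key ∨ power) forces key = True.
  then (¬cache ∨ hot ∨ ¬key) forces hot = True.
  then (cold ∨ ¬hot ∨ safe) forces safe = True.
  then (¬armed ∨ cold ∨ ¬key ∨ power) forces armed = False.
  then (¬safe ∨ wind) forces wind = True.
All clauses satisfied.

cache=T, fan=F, light=F, power=F, cold=F, key=T, armed=F, hot=T, safe=T, wind=T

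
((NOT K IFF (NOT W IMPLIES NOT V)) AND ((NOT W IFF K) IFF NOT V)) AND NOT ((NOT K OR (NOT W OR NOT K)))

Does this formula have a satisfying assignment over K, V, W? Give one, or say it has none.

No satisfying assignment exists.

Case W = True: the formula simplifies to (NOT K AND (NOT K IFF NOT V)) AND NOT ((NOT K OR NOT K)).
  K = True: the conjunct NOT K is False.
  K = False: the conjunct NOT ((NOT K OR NOT K)) becomes NOT ((True OR True)) = False.
Case W = False: the conjunct NOT ((NOT K OR (NOT W OR NOT K))) becomes NOT ((NOT K OR True)) = False.
Both cases fail — unsatisfiable.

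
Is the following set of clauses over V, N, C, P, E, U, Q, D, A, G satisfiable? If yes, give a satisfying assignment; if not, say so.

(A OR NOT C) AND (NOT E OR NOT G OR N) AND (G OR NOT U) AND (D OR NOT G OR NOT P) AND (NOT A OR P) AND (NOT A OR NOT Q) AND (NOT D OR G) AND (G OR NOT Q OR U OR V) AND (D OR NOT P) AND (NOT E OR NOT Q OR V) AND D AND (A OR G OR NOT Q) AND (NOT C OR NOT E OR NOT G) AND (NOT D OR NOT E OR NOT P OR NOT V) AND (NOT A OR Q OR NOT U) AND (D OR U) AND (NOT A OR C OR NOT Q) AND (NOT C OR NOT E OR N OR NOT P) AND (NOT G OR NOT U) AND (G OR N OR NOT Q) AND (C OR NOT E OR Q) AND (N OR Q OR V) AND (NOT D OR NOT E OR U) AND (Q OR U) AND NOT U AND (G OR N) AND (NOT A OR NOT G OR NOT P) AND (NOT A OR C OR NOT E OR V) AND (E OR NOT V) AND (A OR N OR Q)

V: False; N: False; C: False; P: False; E: False; U: False; Q: True; D: True; A: False; G: True

Unit clause (D) forces D = True.
Unit clause (NOT U) forces U = False.
In (NOT D OR G) only G is left, so G = True.
In (NOT D OR NOT E OR U) only NOT E is left, so E = False.
In (Q OR U) only Q is left, so Q = True.
In (E OR NOT V) only NOT V is left, so V = False.
In (NOT A OR NOT Q) only NOT A is left, so A = False.
In (A OR NOT C) only NOT C is left, so C = False.
Set N = False.
Set P = False.
All clauses satisfied.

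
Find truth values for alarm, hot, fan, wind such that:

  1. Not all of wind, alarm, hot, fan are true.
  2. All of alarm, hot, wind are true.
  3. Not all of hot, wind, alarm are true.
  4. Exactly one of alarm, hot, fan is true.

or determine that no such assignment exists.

Case alarm = True:
  (2) forces hot = True.
  Constraint (4) is violated (alarm=T, hot=T) — contradiction.
Case alarm = False:
  Constraint (2) is violated (alarm=F) — contradiction.
Both cases fail — unsatisfiable.

Unsatisfiable — no assignment works.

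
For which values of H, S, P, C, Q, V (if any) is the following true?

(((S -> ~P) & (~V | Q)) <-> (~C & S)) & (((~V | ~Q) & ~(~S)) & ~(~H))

H=T, S=T, P=F, C=F, Q=F, V=F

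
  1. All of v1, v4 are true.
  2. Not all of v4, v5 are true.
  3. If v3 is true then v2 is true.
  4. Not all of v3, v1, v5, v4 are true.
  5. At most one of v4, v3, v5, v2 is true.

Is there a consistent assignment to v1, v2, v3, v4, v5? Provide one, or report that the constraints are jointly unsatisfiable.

v1 = True, v2 = False, v3 = False, v4 = True, v5 = False

  (1) {v1, v4}: all 2 true ✓
  (2) {v4, v5}: 1/2 true — not all ✓
  (3) v3=F ⇒ v2: vacuous ✓
  (4) {v3, v1, v5, v4}: 2/4 true — not all ✓
  (5) {v4, v3, v5, v2}: 1 true — at most one ✓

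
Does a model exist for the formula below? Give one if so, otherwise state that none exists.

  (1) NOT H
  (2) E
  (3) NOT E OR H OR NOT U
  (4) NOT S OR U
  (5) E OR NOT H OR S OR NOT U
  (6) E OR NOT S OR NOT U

Unit clause (NOT H) forces H = False.
Unit clause (E) forces E = True.
In (NOT E OR H OR NOT U) only NOT U is left, so U = False.
In (NOT S OR U) only NOT S is left, so S = False.
Check each clause:
  (NOT H): NOT H holds.
  (E): E holds.
  (NOT E OR H OR NOT U): NOT U holds.
  (NOT S OR U): NOT S holds.
  (E OR NOT H OR S OR NOT U): E holds.
  (E OR NOT S OR NOT U): E holds.
All clauses satisfied.

S = False; E = True; H = False; U = False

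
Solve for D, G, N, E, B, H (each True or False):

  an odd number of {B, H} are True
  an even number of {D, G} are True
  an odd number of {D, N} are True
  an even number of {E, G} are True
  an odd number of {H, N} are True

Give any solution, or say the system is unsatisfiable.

D = False, G = False, N = True, E = False, B = True, H = False

{B, H}: 1 true → odd ✓
{D, G}: 0 true → even ✓
{D, N}: 1 true → odd ✓
{E, G}: 0 true → even ✓
{H, N}: 1 true → odd ✓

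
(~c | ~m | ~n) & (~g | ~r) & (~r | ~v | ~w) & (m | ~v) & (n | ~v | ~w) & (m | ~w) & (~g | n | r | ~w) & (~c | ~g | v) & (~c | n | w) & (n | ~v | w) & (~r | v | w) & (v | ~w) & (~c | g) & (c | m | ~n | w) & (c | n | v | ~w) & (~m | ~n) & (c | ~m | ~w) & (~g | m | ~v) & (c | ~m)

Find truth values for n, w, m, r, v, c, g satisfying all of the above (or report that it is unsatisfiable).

n=F, w=F, m=F, r=F, v=F, c=F, g=T

Set n = False.
Try w = True:
  (n | ~v | ~w) forces v = False.
  clause (v | ~w) is falsified — backtrack.
So w = False.
  then (~c | n | w) forces c = False.
  then (n | ~v | w) forces v = False.
  then (~r | v | w) forces r = False.
  then (c | ~m) forces m = False.
Set g = True.
All clauses satisfied.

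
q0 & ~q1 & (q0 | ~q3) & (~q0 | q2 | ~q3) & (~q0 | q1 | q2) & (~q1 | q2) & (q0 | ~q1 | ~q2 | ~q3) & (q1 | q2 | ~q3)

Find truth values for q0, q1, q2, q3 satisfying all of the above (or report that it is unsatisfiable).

Unit clause (q0) forces q0 = True.
Unit clause (~q1) forces q1 = False.
In (~q0 | q1 | q2) only q2 is left, so q2 = True.
Set q3 = False.
Check each clause:
  (q0): q0 holds.
  (~q1): ~q1 holds.
  (q0 | ~q3): q0 holds.
  (~q0 | q2 | ~q3): q2 holds.
  (~q0 | q1 | q2): q2 holds.
  (~q1 | q2): ~q1 holds.
  (q0 | ~q1 | ~q2 | ~q3): q0 holds.
  (q1 | q2 | ~q3): q2 holds.
All clauses satisfied.

q0: True; q1: False; q2: True; q3: False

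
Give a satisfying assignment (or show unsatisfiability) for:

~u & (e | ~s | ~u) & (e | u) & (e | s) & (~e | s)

e = True, u = False, s = True

Unit clause (~u) forces u = False.
In (e | u) only e is left, so e = True.
In (~e | s) only s is left, so s = True.
Check each clause:
  (~u): ~u holds.
  (e | ~s | ~u): e holds.
  (e | u): e holds.
  (e | s): e holds.
  (~e | s): s holds.
All clauses satisfied.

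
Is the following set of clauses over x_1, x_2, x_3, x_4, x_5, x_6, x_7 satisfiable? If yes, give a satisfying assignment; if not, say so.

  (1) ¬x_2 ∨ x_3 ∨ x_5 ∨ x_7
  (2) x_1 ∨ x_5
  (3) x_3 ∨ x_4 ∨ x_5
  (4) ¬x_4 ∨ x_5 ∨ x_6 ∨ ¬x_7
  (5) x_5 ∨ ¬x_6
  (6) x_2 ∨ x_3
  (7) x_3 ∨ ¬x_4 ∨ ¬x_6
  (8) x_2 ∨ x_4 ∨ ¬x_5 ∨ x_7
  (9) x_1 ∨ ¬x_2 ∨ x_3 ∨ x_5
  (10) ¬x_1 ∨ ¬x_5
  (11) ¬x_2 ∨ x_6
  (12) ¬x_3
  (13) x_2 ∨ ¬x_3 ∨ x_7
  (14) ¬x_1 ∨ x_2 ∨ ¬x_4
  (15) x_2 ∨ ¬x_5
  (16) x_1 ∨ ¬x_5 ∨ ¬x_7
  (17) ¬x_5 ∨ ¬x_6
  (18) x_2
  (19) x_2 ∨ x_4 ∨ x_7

No satisfying assignment exists.

Case x_2 = True:
  (¬x_2 ∨ x_6) forces x_6 = True.
  (x_5 ∨ ¬x_6) forces x_5 = True.
  Clause (¬x_5 ∨ ¬x_6) is falsified — contradiction.
Case x_2 = False:
  Clause (x_2) is falsified — contradiction.
Both cases fail, so the formula is unsatisfiable.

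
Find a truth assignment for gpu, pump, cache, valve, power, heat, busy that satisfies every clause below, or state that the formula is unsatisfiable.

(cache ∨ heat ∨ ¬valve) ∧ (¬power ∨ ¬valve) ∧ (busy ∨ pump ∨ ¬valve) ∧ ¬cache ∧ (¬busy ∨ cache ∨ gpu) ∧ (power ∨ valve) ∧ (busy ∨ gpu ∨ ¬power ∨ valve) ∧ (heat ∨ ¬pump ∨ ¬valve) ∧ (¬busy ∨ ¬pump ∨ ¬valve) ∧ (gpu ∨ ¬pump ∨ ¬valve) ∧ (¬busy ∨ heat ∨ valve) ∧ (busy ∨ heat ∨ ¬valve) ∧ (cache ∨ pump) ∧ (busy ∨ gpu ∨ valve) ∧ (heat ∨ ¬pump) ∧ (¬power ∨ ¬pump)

Unit clause (¬cache) forces cache = False.
In (cache ∨ pump) only pump is left, so pump = True.
In (heat ∨ ¬pump) only heat is left, so heat = True.
In (¬power ∨ ¬pump) only ¬power is left, so power = False.
In (power ∨ valve) only valve is left, so valve = True.
In (¬busy ∨ ¬pump ∨ ¬valve) only ¬busy is left, so busy = False.
In (gpu ∨ ¬pump ∨ ¬valve) only gpu is left, so gpu = True.
All clauses satisfied.

gpu: True, pump: True, cache: False, valve: True, power: False, heat: True, busy: False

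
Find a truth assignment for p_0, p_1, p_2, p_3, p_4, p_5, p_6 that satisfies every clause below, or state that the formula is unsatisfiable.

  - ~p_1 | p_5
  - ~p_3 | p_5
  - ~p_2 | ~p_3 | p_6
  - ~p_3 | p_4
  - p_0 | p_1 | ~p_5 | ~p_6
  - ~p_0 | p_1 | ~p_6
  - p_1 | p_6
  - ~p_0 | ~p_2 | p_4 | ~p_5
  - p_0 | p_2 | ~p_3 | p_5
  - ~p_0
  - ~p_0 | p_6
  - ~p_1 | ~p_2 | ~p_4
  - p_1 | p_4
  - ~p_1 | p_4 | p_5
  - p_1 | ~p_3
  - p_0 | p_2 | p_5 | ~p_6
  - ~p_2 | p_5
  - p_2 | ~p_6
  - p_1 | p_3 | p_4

p_0: False, p_1: True, p_2: True, p_3: False, p_4: False, p_5: True, p_6: False

Unit clause (~p_0) forces p_0 = False.
Set p_1 = True.
  then (~p_1 | p_5) forces p_5 = True.
Set p_2 = True.
  then (~p_1 | ~p_2 | ~p_4) forces p_4 = False.
  then (~p_3 | p_4) forces p_3 = False.
Set p_6 = False.
All clauses satisfied.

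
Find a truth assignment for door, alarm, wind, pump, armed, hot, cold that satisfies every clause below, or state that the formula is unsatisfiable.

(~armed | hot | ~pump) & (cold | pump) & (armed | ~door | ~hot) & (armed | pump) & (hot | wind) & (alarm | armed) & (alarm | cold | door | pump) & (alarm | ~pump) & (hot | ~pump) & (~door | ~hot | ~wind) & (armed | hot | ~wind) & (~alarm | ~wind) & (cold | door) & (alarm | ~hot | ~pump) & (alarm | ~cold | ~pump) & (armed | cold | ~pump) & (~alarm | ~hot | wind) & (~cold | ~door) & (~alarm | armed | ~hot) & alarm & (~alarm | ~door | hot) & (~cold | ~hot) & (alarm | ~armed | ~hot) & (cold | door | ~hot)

Case alarm = True:
  (~alarm | ~wind) forces wind = False.
  (hot | wind) forces hot = True.
  Clause (~alarm | ~hot | wind) is falsified — contradiction.
Case alarm = False:
  Clause (alarm) is falsified — contradiction.
Both cases fail, so the formula is unsatisfiable.

The formula is unsatisfiable.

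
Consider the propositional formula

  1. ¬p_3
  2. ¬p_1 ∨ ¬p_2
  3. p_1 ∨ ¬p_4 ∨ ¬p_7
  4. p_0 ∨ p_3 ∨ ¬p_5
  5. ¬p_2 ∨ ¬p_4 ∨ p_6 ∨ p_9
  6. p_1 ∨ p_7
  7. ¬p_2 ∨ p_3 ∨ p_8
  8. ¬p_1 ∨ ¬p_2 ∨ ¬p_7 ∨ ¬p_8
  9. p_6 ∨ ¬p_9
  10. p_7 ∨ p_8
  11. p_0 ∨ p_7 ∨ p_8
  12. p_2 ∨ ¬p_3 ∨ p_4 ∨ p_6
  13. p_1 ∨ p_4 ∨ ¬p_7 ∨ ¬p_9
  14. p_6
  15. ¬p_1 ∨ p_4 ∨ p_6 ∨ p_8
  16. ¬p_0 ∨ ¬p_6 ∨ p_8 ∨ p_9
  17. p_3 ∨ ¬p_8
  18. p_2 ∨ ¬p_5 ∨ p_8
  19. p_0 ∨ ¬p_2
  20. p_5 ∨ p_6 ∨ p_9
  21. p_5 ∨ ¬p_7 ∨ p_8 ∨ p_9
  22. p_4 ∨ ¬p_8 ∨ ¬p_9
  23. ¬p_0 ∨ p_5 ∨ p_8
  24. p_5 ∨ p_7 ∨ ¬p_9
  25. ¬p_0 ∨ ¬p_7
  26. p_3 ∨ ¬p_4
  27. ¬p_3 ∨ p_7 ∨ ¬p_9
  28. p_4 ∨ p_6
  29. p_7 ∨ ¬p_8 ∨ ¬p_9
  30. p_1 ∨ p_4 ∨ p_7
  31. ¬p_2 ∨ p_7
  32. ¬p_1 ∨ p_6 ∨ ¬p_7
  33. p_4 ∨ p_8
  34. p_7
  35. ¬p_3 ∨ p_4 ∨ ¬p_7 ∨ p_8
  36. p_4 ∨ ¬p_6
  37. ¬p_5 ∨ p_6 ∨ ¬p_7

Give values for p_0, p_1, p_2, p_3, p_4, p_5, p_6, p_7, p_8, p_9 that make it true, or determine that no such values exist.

Case p_4 = True:
  (¬p_3) forces p_3 = False.
  Clause (p_3 ∨ ¬p_4) is falsified — contradiction.
Case p_4 = False:
  (¬p_3) forces p_3 = False.
  (p_6) forces p_6 = True.
  Clause (p_4 ∨ ¬p_6) is falsified — contradiction.
Both cases fail, so the formula is unsatisfiable.

Unsatisfiable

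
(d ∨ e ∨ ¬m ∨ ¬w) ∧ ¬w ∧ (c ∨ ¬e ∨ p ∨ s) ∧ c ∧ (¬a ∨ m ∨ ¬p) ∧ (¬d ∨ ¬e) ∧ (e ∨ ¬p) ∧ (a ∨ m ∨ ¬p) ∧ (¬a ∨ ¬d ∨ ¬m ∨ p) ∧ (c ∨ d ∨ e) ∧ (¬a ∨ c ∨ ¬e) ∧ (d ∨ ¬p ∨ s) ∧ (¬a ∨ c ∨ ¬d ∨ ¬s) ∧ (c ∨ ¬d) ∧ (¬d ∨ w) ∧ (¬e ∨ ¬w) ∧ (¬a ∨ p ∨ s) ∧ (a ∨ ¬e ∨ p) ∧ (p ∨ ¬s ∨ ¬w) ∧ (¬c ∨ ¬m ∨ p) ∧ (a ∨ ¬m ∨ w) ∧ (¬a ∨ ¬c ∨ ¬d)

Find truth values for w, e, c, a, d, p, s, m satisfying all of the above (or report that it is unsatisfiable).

Unit clause (¬w) forces w = False.
Unit clause (c) forces c = True.
In (¬d ∨ w) only ¬d is left, so d = False.
Set e = False.
  then (e ∨ ¬p) forces p = False.
  then (¬c ∨ ¬m ∨ p) forces m = False.
Set a = True.
  then (¬a ∨ p ∨ s) forces s = True.
All clauses satisfied.

w = False; e = False; c = True; a = True; d = False; p = False; s = True; m = False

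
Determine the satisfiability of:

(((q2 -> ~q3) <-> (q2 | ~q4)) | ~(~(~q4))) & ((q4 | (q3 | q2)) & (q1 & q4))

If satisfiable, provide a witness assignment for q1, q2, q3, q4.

q1 = True, q2 = True, q3 = False, q4 = True

  ((q2 -> ~q3) <-> (q2 | ~q4)) | ~(~(~q4)) = True
    (q2 -> ~q3) <-> (q2 | ~q4) = True
      q2 -> ~q3 = True
        ~q3 = True
      q2 | ~q4 = True
        ~q4 = False
    ~(~(~q4)) = False
      ~(~q4) = True
        ~q4 = False
  (q4 | (q3 | q2)) & (q1 & q4) = True
    q4 | (q3 | q2) = True
      q3 | q2 = True
    q1 & q4 = True
Both conjuncts True, so the formula holds.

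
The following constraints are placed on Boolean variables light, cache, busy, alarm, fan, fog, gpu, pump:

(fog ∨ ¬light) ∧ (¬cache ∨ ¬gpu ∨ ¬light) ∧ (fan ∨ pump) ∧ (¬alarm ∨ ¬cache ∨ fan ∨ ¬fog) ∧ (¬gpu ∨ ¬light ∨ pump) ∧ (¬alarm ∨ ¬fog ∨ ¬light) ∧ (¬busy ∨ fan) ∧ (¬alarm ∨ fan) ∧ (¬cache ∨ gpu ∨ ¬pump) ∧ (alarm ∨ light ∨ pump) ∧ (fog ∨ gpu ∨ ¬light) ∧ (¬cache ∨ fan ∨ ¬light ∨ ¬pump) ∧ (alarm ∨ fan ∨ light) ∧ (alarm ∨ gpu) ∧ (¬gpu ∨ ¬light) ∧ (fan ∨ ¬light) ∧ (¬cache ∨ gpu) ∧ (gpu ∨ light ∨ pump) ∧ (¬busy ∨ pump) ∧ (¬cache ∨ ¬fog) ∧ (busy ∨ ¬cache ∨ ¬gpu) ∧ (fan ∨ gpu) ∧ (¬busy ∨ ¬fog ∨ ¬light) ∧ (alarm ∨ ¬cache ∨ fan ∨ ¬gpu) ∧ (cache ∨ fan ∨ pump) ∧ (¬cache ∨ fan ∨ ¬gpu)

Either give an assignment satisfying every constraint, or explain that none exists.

light=F, cache=F, busy=F, alarm=T, fan=T, fog=F, gpu=T, pump=F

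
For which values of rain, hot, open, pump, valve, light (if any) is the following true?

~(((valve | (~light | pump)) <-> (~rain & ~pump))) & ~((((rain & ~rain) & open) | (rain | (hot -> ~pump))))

rain = False, hot = True, open = True, pump = True, valve = True, light = False

  ~(((valve | (~light | pump)) <-> (~rain & ~pump))) = True
    (valve | (~light | pump)) <-> (~rain & ~pump) = False
      valve | (~light | pump) = True
        ~light | pump = True
          ~light = True
      ~rain & ~pump = False
        ~rain = True
        ~pump = False
  ~((((rain & ~rain) & open) | (rain | (hot -> ~pump)))) = True
    ((rain & ~rain) & open) | (rain | (hot -> ~pump)) = False
      (rain & ~rain) & open = False
        rain & ~rain = False
          ~rain = True
      rain | (hot -> ~pump) = False
        hot -> ~pump = False
          ~pump = False
Both conjuncts True, so the formula holds.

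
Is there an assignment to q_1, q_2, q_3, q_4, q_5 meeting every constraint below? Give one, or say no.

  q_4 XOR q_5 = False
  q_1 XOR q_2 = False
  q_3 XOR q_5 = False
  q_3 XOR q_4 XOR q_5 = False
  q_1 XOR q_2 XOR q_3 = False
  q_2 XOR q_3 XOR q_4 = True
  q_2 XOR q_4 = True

q_1 = True; q_2 = True; q_3 = False; q_4 = False; q_5 = False

q_4 XOR q_5 = F XOR F = False ✓
q_1 XOR q_2 = T XOR T = False ✓
q_3 XOR q_5 = F XOR F = False ✓
q_3 XOR q_4 XOR q_5 = F XOR F XOR F = False ✓
q_1 XOR q_2 XOR q_3 = T XOR T XOR F = False ✓
q_2 XOR q_3 XOR q_4 = T XOR F XOR F = True ✓
q_2 XOR q_4 = T XOR F = True ✓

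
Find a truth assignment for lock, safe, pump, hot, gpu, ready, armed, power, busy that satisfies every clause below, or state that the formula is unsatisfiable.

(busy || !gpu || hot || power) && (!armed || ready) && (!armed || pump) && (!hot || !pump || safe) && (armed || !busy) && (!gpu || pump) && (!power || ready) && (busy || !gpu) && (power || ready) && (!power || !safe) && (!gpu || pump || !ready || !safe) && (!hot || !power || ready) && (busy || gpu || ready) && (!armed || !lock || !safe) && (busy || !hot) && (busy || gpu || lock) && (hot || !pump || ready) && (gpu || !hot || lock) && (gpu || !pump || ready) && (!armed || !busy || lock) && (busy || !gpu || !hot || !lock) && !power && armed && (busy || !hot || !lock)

lock=T; safe=F; pump=T; hot=F; gpu=F; ready=T; armed=T; power=F; busy=F

Unit clause (!power) forces power = False.
Unit clause (armed) forces armed = True.
In (!armed || ready) only ready is left, so ready = True.
In (!armed || pump) only pump is left, so pump = True.
Try lock = False:
  (!armed || !busy || lock) forces busy = False.
  (busy || !gpu) forces gpu = False.
  clause (busy || gpu || lock) is falsified — backtrack.
So lock = True.
  then (!armed || !lock || !safe) forces safe = False.
  then (!hot || !pump || safe) forces hot = False.
Set gpu = False.
Set busy = False.
All clauses satisfied.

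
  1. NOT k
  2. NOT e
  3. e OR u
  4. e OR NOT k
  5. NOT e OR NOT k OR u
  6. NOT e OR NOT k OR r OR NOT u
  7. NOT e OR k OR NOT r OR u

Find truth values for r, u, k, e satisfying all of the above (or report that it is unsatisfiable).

r = True, u = True, k = False, e = False

Unit clause (NOT k) forces k = False.
Unit clause (NOT e) forces e = False.
In (e OR u) only u is left, so u = True.
Set r = True.
Check each clause:
  (NOT k): NOT k holds.
  (NOT e): NOT e holds.
  (e OR u): u holds.
  (e OR NOT k): NOT k holds.
  (NOT e OR NOT k OR u): NOT e holds.
  (NOT e OR NOT k OR r OR NOT u): NOT e holds.
  (NOT e OR k OR NOT r OR u): NOT e holds.
All clauses satisfied.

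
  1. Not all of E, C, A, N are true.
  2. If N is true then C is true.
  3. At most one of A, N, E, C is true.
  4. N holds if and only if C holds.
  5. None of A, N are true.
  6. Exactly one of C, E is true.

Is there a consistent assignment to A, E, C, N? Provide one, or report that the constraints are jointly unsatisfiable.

A: False; E: True; C: False; N: False

  (1) {E, C, A, N}: 1/4 true — not all ✓
  (2) N=F ⇒ C: vacuous ✓
  (3) {A, N, E, C}: 1 true — at most one ✓
  (4) N=F, C=F — same ✓
  (5) {A, N}: 0 true — none ✓
  (6) {C, E}: 1 true — exactly one ✓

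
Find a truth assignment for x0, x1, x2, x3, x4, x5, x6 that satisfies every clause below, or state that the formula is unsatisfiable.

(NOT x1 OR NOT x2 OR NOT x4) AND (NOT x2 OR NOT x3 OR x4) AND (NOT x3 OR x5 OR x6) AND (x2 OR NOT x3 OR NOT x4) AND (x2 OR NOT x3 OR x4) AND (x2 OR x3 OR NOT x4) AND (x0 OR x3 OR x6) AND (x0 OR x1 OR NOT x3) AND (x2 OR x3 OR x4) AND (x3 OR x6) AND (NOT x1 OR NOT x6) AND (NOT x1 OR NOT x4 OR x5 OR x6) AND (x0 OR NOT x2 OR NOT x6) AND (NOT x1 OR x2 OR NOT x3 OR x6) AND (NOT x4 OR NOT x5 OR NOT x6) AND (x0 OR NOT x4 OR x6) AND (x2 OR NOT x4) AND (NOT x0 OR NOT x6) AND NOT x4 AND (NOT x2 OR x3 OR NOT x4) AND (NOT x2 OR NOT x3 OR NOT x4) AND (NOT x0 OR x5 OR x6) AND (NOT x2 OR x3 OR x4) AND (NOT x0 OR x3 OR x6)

Case x2 = True:
  (NOT x4) forces x4 = False.
  (NOT x2 OR NOT x3 OR x4) forces x3 = False.
  Clause (NOT x2 OR x3 OR x4) is falsified — contradiction.
Case x2 = False:
  (x2 OR NOT x4) forces x4 = False.
  (x2 OR NOT x3 OR x4) forces x3 = False.
  Clause (x2 OR x3 OR x4) is falsified — contradiction.
Both cases fail, so the formula is unsatisfiable.

No satisfying assignment exists.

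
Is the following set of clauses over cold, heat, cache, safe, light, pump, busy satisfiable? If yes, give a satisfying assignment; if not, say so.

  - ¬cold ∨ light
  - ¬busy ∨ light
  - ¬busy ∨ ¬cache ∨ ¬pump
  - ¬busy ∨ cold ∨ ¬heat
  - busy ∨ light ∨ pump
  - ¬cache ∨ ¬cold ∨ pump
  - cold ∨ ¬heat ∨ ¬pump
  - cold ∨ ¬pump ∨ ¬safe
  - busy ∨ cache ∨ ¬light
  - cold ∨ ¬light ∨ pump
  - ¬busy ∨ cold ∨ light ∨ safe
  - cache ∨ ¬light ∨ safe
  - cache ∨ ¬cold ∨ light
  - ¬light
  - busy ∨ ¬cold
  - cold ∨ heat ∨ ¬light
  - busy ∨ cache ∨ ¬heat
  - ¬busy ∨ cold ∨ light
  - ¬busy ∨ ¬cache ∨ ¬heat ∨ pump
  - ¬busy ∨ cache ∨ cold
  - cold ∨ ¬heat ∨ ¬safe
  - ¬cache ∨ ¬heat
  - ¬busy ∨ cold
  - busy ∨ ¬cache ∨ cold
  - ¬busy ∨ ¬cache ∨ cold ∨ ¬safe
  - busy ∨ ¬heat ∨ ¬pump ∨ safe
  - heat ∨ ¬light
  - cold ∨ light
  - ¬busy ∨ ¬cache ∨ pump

Case light = True:
  Clause (¬light) is falsified — contradiction.
Case light = False:
  (¬cold ∨ light) forces cold = False.
  Clause (cold ∨ light) is falsified — contradiction.
Both cases fail, so the formula is unsatisfiable.

The formula is unsatisfiable.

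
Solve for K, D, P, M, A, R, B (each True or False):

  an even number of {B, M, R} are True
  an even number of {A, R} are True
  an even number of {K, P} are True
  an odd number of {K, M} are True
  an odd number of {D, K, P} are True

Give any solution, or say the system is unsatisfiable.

K = True, D = True, P = True, M = False, A = True, R = True, B = True

{B, M, R}: 2 true → even ✓
{A, R}: 2 true → even ✓
{K, P}: 2 true → even ✓
{K, M}: 1 true → odd ✓
{D, K, P}: 3 true → odd ✓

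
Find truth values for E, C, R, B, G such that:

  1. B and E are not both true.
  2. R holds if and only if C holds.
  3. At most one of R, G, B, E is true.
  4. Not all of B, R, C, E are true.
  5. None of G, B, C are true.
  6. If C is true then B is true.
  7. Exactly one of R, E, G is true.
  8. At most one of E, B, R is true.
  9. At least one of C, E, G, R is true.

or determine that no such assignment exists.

E = True; C = False; R = False; B = False; G = False

  (1) B=F, E=T — not both ✓
  (2) R=F, C=F — same ✓
  (3) {R, G, B, E}: 1 true — at most one ✓
  (4) {B, R, C, E}: 1/4 true — not all ✓
  (5) {G, B, C}: 0 true — none ✓
  (6) C=F ⇒ B: vacuous ✓
  (7) {R, E, G}: 1 true — exactly one ✓
  (8) {E, B, R}: 1 true — at most one ✓
  (9) {C, E, G, R}: 1 true — at least one ✓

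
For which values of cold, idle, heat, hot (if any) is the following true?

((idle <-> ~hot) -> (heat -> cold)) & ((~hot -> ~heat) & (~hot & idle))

cold = True; idle = True; heat = False; hot = False

  (idle <-> ~hot) -> (heat -> cold) = True
    idle <-> ~hot = True
      ~hot = True
    heat -> cold = True
  (~hot -> ~heat) & (~hot & idle) = True
    ~hot -> ~heat = True
      ~hot = True
      ~heat = True
    ~hot & idle = True
      ~hot = True
Both conjuncts True, so the formula holds.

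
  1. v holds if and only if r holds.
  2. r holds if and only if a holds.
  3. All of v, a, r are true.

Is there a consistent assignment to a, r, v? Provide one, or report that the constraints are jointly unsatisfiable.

a = True; r = True; v = True

  (1) v=T, r=T — same ✓
  (2) r=T, a=T — same ✓
  (3) {v, a, r}: all 3 true ✓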